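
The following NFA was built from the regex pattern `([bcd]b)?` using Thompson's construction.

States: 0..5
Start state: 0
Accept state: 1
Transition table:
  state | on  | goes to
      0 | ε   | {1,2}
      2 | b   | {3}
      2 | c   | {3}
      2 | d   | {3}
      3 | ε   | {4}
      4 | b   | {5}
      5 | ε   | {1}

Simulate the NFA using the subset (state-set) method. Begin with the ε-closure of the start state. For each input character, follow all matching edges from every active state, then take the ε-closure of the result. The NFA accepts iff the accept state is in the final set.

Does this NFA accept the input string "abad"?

Answer: REJECT

Derivation:
S₀ = ε-closure({0}) = {0,1,2}
'a' @ 1: {}  — state set empty
rest 'bad' ignored (set empty)
final: {}; accept 1 not in set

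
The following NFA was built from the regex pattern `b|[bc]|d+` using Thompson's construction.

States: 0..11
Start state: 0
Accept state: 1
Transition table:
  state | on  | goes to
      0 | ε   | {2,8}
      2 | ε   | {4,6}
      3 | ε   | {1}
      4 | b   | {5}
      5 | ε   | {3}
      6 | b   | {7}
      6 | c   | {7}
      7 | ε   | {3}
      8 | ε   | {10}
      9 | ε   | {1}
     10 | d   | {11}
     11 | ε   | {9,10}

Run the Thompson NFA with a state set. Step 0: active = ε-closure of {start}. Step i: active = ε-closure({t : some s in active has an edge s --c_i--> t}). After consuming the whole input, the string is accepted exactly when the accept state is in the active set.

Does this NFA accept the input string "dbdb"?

Answer: REJECT

Trace:
initial (ε-close {0}): {0,2,4,6,8,10}
'd' @ 1: {1,9,10,11}  ✓accept
'b' @ 2: {}  — dead — no transitions
rest 'db' ignored (set empty)
after full input: {}  (accept=1 not in)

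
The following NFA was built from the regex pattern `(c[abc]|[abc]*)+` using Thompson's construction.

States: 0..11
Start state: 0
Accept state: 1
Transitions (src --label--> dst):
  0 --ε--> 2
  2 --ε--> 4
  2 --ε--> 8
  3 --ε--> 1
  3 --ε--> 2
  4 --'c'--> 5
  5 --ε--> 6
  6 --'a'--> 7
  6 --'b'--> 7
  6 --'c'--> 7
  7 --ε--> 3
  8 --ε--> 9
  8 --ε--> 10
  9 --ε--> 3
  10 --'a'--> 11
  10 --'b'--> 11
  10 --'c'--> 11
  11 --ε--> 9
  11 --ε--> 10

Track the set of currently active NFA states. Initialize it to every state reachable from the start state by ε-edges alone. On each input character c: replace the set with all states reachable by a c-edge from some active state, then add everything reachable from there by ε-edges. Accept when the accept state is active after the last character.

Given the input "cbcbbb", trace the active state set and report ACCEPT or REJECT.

Answer: ACCEPT

Derivation:
initial (ε-close {0}): {0,1,2,3,4,8,9,10}
'c' @ 1: {1,2,3,4,5,6,8,9,10,11}  ✓accept
'b' @ 2: {1,2,3,4,7,8,9,10,11}  ✓accept
'c' @ 3: {1,2,3,4,5,6,8,9,10,11}  ✓accept
'b' @ 4: {1,2,3,4,7,8,9,10,11}  ✓accept
'b' @ 5: {1,2,3,4,8,9,10,11}  ✓accept
'b' @ 6: {1,2,3,4,8,9,10,11}  ✓accept
final: {1,2,3,4,8,9,10,11}; accept 1 in set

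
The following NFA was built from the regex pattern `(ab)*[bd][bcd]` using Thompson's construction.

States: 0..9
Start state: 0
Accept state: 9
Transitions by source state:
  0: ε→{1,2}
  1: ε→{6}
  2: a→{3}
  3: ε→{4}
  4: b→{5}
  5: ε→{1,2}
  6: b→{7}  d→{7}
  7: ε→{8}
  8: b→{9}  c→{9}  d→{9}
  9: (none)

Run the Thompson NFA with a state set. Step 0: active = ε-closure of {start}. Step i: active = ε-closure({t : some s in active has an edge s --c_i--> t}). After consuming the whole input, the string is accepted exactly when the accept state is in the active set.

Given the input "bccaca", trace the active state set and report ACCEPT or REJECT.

initial (ε-close {0}): {0,1,2,6}
'b' @ 1: {7,8}
'c' @ 2: {9}  ✓accept
'c' @ 3: {}  — dead — no transitions
rest 'aca' ignored (set empty)
final: {}; accept 9 not in set

Answer: REJECT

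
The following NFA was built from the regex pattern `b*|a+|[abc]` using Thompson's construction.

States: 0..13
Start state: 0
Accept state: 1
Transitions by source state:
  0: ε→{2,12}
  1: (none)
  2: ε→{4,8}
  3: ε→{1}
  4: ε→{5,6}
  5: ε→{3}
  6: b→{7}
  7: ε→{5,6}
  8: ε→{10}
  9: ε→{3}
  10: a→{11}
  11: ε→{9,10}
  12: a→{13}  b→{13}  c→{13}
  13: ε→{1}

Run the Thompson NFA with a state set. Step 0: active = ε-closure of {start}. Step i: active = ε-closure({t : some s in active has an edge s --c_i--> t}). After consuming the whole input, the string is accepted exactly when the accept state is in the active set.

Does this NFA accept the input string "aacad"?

initial (ε-close {0}): {0,1,2,3,4,5,6,8,10,12}
'a' @ 1: {1,3,9,10,11,13}  (accept∈set)
'a' @ 2: {1,3,9,10,11}  (accept∈set)
'c' @ 3: {}  — dead — no transitions
rest 'ad' ignored (set empty)
final: {}; accept 1 not in set

Answer: REJECT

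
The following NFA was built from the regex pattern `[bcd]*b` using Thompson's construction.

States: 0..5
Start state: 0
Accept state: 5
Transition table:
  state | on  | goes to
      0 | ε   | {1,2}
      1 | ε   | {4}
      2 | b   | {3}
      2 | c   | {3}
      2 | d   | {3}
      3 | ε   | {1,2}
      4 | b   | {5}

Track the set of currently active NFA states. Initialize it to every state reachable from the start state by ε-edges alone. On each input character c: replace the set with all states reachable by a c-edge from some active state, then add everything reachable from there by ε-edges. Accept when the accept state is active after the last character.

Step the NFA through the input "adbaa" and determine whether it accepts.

Answer: REJECT

Trace:
start: ε-closure({0}) = {0,1,2,4}
'a' @ 1: {}  — no active states
rest 'dbaa' ignored (set empty)
end set {} — state 5 not in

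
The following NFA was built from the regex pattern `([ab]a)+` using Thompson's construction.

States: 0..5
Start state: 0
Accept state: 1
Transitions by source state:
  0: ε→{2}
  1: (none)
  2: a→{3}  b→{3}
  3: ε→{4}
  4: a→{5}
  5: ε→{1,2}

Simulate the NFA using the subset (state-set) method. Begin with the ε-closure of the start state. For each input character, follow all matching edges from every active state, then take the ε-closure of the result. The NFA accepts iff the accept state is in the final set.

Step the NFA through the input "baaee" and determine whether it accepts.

Answer: REJECT

Derivation:
start: ε-closure({0}) = {0,2}
'b' @ 1: {3,4}
'a' @ 2: {1,2,5}  (accept∈set)
'a' @ 3: {3,4}
'e' @ 4: {}  — dead — no transitions
rest 'e' ignored (set empty)
end set {} — state 1 not in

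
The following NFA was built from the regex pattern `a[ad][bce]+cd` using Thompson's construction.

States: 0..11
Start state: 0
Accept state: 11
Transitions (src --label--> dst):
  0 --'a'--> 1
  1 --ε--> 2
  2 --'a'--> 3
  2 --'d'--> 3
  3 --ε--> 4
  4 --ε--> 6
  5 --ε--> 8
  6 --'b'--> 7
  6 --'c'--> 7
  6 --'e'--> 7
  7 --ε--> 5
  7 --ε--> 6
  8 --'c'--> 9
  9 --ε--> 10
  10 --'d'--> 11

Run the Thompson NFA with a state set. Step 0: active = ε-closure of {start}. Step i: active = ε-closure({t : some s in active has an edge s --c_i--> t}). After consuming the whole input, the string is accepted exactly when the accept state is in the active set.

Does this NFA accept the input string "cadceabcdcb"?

initial (ε-close {0}): {0}
'c' @ 1: {}  — no active states
rest 'adceabcdcb' ignored (set empty)
after full input: {}  (accept=11 not in)

Answer: REJECT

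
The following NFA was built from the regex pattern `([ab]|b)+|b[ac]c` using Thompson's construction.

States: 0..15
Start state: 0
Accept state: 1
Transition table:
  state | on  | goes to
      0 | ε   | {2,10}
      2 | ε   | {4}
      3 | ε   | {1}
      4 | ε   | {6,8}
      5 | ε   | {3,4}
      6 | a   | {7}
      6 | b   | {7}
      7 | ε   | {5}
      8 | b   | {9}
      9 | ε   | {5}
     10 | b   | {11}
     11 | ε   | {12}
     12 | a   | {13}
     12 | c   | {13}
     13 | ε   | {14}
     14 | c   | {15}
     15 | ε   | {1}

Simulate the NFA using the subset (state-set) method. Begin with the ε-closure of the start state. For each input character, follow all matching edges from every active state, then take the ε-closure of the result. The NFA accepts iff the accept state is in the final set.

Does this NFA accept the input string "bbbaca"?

Answer: REJECT

Trace:
S₀ = ε-closure({0}) = {0,2,4,6,8,10}
'b' @ 1: {1,3,4,5,6,7,8,9,11,12}  (accept∈set)
'b' @ 2: {1,3,4,5,6,7,8,9}  (accept∈set)
'b' @ 3: {1,3,4,5,6,7,8,9}  (accept∈set)
'a' @ 4: {1,3,4,5,6,7,8}  (accept∈set)
'c' @ 5: {}  — dead — no transitions
rest 'a' ignored (set empty)
end set {} — state 1 not in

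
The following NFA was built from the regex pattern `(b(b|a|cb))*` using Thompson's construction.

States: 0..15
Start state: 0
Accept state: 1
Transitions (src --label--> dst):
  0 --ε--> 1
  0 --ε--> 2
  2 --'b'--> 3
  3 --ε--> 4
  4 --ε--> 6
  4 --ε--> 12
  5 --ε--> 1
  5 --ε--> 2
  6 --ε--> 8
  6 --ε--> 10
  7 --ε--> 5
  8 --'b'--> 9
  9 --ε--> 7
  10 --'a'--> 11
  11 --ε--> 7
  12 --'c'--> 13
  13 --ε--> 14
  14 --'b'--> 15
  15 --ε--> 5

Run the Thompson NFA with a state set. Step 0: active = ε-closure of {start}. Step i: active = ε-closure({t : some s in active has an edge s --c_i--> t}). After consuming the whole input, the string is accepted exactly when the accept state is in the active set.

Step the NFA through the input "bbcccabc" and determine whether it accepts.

S₀ = ε-closure({0}) = {0,1,2}
'b' @ 1: {3,4,6,8,10,12}
'b' @ 2: {1,2,5,7,9}  ✓accept
'c' @ 3: {}  — dead — no transitions
rest 'ccabc' ignored (set empty)
final: {}; accept 1 not in set

Answer: REJECT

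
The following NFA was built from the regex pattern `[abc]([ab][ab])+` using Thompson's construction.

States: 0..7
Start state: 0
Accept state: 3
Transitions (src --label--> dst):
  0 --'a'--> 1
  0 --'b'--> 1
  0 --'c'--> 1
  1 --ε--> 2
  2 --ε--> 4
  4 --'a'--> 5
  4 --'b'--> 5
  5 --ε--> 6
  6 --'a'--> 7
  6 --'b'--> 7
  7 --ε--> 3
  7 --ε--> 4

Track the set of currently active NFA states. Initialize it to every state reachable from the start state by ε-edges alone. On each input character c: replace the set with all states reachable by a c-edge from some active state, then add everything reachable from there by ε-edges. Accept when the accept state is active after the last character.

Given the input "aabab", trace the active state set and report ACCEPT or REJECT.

S₀ = ε-closure({0}) = {0}
'a' @ 1: {1,2,4}
'a' @ 2: {5,6}
'b' @ 3: {3,4,7}  (accept∈set)
'a' @ 4: {5,6}
'b' @ 5: {3,4,7}  (accept∈set)
final: {3,4,7}; accept 3 in set

Answer: ACCEPT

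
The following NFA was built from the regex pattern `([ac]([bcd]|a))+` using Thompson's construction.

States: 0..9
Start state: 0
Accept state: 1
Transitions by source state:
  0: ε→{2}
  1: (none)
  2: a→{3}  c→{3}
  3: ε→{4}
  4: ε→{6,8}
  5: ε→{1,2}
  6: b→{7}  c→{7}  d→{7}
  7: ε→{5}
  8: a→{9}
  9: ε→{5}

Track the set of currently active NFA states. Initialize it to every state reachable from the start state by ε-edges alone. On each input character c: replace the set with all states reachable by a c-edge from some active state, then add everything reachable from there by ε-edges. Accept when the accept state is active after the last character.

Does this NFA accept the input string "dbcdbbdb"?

S₀ = ε-closure({0}) = {0,2}
'd' @ 1: {}  — no active states
rest 'bcdbbdb' ignored (set empty)
final: {}; accept 1 not in set

Answer: REJECT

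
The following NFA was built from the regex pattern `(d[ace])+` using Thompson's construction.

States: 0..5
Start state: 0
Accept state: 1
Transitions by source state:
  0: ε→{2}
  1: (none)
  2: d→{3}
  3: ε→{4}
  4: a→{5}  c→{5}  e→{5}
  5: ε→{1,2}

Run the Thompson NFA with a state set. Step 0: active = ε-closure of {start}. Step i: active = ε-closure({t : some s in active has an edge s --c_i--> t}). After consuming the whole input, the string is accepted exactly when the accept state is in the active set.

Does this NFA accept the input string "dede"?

start: ε-closure({0}) = {0,2}
'd' @ 1: {3,4}
'e' @ 2: {1,2,5}  [accepting]
'd' @ 3: {3,4}
'e' @ 4: {1,2,5}  [accepting]
final: {1,2,5}; accept 1 in set

Answer: ACCEPT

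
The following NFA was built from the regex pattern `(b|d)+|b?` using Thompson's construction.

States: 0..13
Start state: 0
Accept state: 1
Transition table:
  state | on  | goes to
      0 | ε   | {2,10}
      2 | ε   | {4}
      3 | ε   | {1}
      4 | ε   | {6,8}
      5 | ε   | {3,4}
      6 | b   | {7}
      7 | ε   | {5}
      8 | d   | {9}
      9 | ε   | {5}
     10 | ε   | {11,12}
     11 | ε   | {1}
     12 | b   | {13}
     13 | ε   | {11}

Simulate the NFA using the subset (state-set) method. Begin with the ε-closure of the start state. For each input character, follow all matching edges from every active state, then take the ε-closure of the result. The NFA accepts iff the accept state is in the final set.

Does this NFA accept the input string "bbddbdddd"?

initial (ε-close {0}): {0,1,2,4,6,8,10,11,12}
'b' @ 1: {1,3,4,5,6,7,8,11,13}  (accept∈set)
'b' @ 2: {1,3,4,5,6,7,8}  (accept∈set)
'd' @ 3: {1,3,4,5,6,8,9}  (accept∈set)
'd' @ 4: {1,3,4,5,6,8,9}  (accept∈set)
'b' @ 5: {1,3,4,5,6,7,8}  (accept∈set)
'd' @ 6: {1,3,4,5,6,8,9}  (accept∈set)
'd' @ 7: {1,3,4,5,6,8,9}  (accept∈set)
'd' @ 8: {1,3,4,5,6,8,9}  (accept∈set)
'd' @ 9: {1,3,4,5,6,8,9}  (accept∈set)
end set {1,3,4,5,6,8,9} — state 1 in

Answer: ACCEPT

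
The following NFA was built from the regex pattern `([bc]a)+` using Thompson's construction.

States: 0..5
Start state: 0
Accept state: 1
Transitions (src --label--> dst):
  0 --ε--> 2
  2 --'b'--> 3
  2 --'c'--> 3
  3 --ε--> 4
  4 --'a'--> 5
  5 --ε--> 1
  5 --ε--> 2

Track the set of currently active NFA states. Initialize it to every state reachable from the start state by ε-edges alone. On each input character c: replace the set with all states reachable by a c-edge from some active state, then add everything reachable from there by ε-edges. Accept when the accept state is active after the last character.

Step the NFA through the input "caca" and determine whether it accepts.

Answer: ACCEPT

Trace:
initial (ε-close {0}): {0,2}
'c' @ 1: {3,4}
'a' @ 2: {1,2,5}  [accepting]
'c' @ 3: {3,4}
'a' @ 4: {1,2,5}  [accepting]
end set {1,2,5} — state 1 in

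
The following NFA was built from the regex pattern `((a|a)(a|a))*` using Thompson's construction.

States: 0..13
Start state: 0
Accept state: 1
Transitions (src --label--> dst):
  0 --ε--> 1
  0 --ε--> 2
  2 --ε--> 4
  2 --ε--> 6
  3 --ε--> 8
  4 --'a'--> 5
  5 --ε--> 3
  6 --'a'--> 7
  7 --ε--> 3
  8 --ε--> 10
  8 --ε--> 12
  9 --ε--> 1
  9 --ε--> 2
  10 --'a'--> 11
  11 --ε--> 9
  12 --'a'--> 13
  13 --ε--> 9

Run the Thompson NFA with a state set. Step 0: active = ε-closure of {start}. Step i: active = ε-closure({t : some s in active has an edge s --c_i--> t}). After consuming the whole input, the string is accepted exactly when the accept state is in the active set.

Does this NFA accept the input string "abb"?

initial (ε-close {0}): {0,1,2,4,6}
'a' @ 1: {3,5,7,8,10,12}
'b' @ 2: {}  — state set empty
rest 'b' ignored (set empty)
end set {} — state 1 not in

Answer: REJECT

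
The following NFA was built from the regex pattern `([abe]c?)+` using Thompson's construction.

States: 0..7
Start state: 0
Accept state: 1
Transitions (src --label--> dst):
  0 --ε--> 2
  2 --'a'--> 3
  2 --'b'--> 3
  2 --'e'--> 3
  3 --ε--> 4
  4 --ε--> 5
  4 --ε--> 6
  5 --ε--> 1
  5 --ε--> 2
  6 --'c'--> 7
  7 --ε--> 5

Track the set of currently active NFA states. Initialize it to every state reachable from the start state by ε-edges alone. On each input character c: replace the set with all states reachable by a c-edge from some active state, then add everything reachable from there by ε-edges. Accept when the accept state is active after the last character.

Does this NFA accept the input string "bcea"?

S₀ = ε-closure({0}) = {0,2}
'b' @ 1: {1,2,3,4,5,6}  (accept∈set)
'c' @ 2: {1,2,5,7}  (accept∈set)
'e' @ 3: {1,2,3,4,5,6}  (accept∈set)
'a' @ 4: {1,2,3,4,5,6}  (accept∈set)
final: {1,2,3,4,5,6}; accept 1 in set

Answer: ACCEPT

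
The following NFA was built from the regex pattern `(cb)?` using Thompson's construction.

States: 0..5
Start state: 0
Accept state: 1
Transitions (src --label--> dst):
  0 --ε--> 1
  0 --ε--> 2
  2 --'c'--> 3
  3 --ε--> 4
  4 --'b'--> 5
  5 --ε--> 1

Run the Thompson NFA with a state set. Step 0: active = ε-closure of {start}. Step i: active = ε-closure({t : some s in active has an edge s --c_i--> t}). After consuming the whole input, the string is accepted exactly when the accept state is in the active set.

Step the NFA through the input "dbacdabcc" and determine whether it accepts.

Answer: REJECT

Trace:
initial (ε-close {0}): {0,1,2}
'd' @ 1: {}  — state set empty
rest 'bacdabcc' ignored (set empty)
end set {} — state 1 not in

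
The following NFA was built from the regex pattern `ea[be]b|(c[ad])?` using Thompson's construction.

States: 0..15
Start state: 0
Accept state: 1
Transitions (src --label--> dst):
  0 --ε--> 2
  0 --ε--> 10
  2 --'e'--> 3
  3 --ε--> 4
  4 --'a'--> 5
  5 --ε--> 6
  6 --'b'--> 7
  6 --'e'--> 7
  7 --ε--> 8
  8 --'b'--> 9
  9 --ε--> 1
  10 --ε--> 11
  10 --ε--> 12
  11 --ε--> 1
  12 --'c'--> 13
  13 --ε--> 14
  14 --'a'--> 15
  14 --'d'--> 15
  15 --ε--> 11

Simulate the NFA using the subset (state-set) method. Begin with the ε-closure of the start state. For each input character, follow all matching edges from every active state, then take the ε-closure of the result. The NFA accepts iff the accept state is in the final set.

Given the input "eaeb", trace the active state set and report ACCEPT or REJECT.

S₀ = ε-closure({0}) = {0,1,2,10,11,12}
'e' @ 1: {3,4}
'a' @ 2: {5,6}
'e' @ 3: {7,8}
'b' @ 4: {1,9}  [accepting]
end set {1,9} — state 1 in

Answer: ACCEPT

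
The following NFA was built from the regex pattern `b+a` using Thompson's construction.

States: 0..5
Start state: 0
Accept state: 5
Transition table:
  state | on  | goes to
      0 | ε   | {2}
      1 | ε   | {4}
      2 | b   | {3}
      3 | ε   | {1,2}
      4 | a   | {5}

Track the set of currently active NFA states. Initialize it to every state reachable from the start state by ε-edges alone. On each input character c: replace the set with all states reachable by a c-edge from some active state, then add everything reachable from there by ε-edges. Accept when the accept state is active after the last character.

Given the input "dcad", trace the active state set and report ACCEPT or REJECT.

S₀ = ε-closure({0}) = {0,2}
'd' @ 1: {}  — no active states
rest 'cad' ignored (set empty)
final: {}; accept 5 not in set

Answer: REJECT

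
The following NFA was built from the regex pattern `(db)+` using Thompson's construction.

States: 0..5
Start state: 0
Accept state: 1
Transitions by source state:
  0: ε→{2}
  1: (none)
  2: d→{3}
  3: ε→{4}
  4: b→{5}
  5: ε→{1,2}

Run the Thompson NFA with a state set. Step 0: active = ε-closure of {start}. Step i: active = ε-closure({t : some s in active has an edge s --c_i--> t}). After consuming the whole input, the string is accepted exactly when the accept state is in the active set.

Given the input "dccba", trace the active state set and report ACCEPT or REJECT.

Answer: REJECT

Steps:
S₀ = ε-closure({0}) = {0,2}
'd' @ 1: {3,4}
'c' @ 2: {}  — no active states
rest 'cba' ignored (set empty)
end set {} — state 1 not in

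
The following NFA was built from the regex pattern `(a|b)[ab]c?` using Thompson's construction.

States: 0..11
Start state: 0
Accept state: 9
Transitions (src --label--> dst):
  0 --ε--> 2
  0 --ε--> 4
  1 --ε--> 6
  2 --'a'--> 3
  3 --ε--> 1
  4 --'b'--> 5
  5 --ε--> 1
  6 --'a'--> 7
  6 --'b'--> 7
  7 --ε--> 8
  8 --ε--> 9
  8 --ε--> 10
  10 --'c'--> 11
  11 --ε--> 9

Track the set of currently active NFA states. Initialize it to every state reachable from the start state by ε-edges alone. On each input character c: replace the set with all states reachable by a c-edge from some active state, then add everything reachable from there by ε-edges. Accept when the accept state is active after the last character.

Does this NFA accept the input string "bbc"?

Answer: ACCEPT

Steps:
S₀ = ε-closure({0}) = {0,2,4}
'b' @ 1: {1,5,6}
'b' @ 2: {7,8,9,10}  [accepting]
'c' @ 3: {9,11}  [accepting]
final: {9,11}; accept 9 in set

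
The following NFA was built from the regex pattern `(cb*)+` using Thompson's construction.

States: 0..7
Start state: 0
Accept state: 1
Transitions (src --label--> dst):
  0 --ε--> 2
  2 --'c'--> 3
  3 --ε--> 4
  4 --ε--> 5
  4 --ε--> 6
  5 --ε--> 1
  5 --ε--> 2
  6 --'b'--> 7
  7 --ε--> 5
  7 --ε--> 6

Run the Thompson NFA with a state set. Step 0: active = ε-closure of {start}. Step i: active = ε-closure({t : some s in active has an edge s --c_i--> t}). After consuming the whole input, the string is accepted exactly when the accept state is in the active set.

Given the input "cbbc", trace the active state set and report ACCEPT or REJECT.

Answer: ACCEPT

Steps:
start: ε-closure({0}) = {0,2}
'c' @ 1: {1,2,3,4,5,6}  (accept∈set)
'b' @ 2: {1,2,5,6,7}  (accept∈set)
'b' @ 3: {1,2,5,6,7}  (accept∈set)
'c' @ 4: {1,2,3,4,5,6}  (accept∈set)
end set {1,2,3,4,5,6} — state 1 in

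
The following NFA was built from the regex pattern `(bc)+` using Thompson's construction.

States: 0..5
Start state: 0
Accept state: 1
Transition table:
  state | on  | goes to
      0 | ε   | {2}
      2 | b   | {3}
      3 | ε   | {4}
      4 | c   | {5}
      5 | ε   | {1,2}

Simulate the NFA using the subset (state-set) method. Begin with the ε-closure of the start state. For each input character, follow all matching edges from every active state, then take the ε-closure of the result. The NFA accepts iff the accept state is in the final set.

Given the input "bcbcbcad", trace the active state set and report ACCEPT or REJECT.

start: ε-closure({0}) = {0,2}
'b' @ 1: {3,4}
'c' @ 2: {1,2,5}  ✓accept
'b' @ 3: {3,4}
'c' @ 4: {1,2,5}  ✓accept
'b' @ 5: {3,4}
'c' @ 6: {1,2,5}  ✓accept
'a' @ 7: {}  — state set empty
rest 'd' ignored (set empty)
end set {} — state 1 not in

Answer: REJECT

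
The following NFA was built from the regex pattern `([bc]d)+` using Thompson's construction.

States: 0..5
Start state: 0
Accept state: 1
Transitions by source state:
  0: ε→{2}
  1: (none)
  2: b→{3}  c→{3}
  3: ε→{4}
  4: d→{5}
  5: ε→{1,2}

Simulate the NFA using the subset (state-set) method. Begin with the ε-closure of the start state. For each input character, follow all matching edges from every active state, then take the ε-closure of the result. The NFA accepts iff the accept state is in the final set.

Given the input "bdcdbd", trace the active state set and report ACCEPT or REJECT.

Answer: ACCEPT

Steps:
initial (ε-close {0}): {0,2}
'b' @ 1: {3,4}
'd' @ 2: {1,2,5}  [accepting]
'c' @ 3: {3,4}
'd' @ 4: {1,2,5}  [accepting]
'b' @ 5: {3,4}
'd' @ 6: {1,2,5}  [accepting]
final: {1,2,5}; accept 1 in set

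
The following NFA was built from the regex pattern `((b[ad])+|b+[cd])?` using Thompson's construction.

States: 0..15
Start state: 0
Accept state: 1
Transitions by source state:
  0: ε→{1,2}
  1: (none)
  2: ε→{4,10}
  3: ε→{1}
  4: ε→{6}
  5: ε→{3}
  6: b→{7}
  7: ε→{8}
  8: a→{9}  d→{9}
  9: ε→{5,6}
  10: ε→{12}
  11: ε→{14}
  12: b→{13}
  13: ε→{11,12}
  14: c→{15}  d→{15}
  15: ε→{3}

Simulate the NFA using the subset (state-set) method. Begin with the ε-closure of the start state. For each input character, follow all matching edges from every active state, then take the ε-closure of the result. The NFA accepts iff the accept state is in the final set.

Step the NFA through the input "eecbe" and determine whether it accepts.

Answer: REJECT

Derivation:
initial (ε-close {0}): {0,1,2,4,6,10,12}
'e' @ 1: {}  — state set empty
rest 'ecbe' ignored (set empty)
after full input: {}  (accept=1 not in)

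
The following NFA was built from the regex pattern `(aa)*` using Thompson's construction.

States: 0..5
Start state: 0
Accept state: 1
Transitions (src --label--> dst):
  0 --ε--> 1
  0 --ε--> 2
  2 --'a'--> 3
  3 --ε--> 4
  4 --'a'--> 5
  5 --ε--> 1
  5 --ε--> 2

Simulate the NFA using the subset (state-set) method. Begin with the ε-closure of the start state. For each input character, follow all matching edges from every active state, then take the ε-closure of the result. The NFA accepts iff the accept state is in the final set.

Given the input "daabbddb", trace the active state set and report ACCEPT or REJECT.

S₀ = ε-closure({0}) = {0,1,2}
'd' @ 1: {}  — dead — no transitions
rest 'aabbddb' ignored (set empty)
final: {}; accept 1 not in set

Answer: REJECT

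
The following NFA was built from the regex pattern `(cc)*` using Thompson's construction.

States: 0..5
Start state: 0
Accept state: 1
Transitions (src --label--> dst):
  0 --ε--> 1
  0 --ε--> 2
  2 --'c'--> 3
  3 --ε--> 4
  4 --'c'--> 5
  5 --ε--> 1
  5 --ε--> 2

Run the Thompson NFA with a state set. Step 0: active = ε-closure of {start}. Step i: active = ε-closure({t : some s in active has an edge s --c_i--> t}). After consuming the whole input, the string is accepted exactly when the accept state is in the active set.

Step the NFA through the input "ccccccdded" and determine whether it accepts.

Answer: REJECT

Steps:
S₀ = ε-closure({0}) = {0,1,2}
'c' @ 1: {3,4}
'c' @ 2: {1,2,5}  [accepting]
'c' @ 3: {3,4}
'c' @ 4: {1,2,5}  [accepting]
'c' @ 5: {3,4}
'c' @ 6: {1,2,5}  [accepting]
'd' @ 7: {}  — no active states
rest 'ded' ignored (set empty)
end set {} — state 1 not in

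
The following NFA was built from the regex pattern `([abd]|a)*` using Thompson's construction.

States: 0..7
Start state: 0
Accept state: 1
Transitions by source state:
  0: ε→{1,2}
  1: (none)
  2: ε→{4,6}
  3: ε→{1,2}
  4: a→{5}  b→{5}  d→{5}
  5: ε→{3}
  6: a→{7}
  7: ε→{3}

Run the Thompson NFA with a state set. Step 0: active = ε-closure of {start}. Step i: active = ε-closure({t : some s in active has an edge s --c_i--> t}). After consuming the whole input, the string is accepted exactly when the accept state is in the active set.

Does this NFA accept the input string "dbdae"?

start: ε-closure({0}) = {0,1,2,4,6}
'd' @ 1: {1,2,3,4,5,6}  (accept∈set)
'b' @ 2: {1,2,3,4,5,6}  (accept∈set)
'd' @ 3: {1,2,3,4,5,6}  (accept∈set)
'a' @ 4: {1,2,3,4,5,6,7}  (accept∈set)
'e' @ 5: {}  — no active states
after full input: {}  (accept=1 not in)

Answer: REJECT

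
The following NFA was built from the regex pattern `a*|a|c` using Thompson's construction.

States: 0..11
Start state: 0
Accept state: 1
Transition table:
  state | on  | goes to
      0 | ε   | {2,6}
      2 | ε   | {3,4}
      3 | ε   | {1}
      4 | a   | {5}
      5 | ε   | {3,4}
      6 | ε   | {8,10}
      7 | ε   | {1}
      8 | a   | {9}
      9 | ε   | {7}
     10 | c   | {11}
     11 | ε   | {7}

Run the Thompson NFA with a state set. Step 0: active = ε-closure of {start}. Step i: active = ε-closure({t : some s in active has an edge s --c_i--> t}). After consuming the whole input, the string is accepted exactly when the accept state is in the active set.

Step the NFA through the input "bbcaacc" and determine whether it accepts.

S₀ = ε-closure({0}) = {0,1,2,3,4,6,8,10}
'b' @ 1: {}  — no active states
rest 'bcaacc' ignored (set empty)
after full input: {}  (accept=1 not in)

Answer: REJECT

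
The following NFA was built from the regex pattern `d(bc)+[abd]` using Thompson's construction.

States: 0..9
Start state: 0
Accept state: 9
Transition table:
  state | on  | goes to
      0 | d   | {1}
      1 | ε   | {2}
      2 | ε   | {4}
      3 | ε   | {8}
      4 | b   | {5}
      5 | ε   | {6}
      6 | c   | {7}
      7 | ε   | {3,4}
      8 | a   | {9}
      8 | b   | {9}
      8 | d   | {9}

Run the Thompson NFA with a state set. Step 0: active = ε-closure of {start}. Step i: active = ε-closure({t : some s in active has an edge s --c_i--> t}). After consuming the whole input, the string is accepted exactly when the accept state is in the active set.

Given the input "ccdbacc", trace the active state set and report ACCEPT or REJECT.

Answer: REJECT

Derivation:
S₀ = ε-closure({0}) = {0}
'c' @ 1: {}  — dead — no transitions
rest 'cdbacc' ignored (set empty)
end set {} — state 9 not in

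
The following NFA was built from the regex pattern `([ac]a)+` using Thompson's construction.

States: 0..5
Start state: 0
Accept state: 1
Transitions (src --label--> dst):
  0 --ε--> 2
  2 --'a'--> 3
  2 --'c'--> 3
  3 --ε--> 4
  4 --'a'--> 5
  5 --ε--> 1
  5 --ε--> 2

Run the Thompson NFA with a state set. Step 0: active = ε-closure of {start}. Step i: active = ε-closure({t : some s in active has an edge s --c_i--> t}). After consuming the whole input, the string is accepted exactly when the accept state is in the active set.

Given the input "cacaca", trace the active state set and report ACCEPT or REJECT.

Answer: ACCEPT

Trace:
S₀ = ε-closure({0}) = {0,2}
'c' @ 1: {3,4}
'a' @ 2: {1,2,5}  [accepting]
'c' @ 3: {3,4}
'a' @ 4: {1,2,5}  [accepting]
'c' @ 5: {3,4}
'a' @ 6: {1,2,5}  [accepting]
final: {1,2,5}; accept 1 in set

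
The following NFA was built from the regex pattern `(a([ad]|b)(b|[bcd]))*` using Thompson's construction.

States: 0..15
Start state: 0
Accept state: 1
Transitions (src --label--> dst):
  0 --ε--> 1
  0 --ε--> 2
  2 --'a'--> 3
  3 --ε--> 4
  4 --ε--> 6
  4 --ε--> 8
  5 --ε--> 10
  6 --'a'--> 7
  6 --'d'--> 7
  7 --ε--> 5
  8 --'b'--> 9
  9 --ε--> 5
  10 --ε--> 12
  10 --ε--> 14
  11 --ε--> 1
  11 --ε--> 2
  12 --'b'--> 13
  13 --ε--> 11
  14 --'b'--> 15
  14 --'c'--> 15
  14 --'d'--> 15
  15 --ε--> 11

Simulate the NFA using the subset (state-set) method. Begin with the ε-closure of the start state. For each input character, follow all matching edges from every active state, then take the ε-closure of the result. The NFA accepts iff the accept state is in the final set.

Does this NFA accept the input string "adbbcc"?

Answer: REJECT

Trace:
S₀ = ε-closure({0}) = {0,1,2}
'a' @ 1: {3,4,6,8}
'd' @ 2: {5,7,10,12,14}
'b' @ 3: {1,2,11,13,15}  [accepting]
'b' @ 4: {}  — dead — no transitions
rest 'cc' ignored (set empty)
final: {}; accept 1 not in set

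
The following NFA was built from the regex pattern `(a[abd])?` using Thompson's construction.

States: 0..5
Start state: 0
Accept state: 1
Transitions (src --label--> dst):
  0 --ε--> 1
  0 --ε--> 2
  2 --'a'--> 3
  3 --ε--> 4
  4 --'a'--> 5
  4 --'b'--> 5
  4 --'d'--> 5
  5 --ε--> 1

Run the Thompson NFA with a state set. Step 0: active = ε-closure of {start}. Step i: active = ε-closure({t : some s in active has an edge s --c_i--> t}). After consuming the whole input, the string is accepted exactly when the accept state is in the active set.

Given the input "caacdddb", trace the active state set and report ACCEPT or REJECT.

initial (ε-close {0}): {0,1,2}
'c' @ 1: {}  — dead — no transitions
rest 'aacdddb' ignored (set empty)
end set {} — state 1 not in

Answer: REJECT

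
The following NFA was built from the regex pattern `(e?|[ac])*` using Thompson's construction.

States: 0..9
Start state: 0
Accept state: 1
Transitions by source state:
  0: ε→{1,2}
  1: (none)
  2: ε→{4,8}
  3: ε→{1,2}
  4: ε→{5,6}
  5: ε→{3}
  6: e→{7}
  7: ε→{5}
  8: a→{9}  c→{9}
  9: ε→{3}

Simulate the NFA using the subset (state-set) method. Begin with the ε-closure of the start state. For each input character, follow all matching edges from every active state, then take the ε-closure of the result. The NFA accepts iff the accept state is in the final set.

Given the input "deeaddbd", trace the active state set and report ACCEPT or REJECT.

Answer: REJECT

Steps:
initial (ε-close {0}): {0,1,2,3,4,5,6,8}
'd' @ 1: {}  — no active states
rest 'eeaddbd' ignored (set empty)
final: {}; accept 1 not in set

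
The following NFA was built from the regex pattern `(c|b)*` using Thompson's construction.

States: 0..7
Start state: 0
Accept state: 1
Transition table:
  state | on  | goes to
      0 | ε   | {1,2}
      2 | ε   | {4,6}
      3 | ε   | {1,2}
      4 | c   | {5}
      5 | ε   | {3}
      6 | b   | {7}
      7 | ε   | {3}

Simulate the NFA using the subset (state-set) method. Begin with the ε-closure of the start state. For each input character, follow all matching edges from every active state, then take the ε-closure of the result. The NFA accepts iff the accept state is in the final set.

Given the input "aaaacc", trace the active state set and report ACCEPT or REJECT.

start: ε-closure({0}) = {0,1,2,4,6}
'a' @ 1: {}  — no active states
rest 'aaacc' ignored (set empty)
end set {} — state 1 not in

Answer: REJECT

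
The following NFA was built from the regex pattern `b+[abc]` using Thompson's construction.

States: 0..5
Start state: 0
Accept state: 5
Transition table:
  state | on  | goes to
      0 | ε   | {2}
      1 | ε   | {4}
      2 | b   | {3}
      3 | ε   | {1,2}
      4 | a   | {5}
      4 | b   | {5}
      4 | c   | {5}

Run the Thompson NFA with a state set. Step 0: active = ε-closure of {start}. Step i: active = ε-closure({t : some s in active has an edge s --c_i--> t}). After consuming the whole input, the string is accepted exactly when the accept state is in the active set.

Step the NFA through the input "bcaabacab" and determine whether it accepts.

Answer: REJECT

Trace:
start: ε-closure({0}) = {0,2}
'b' @ 1: {1,2,3,4}
'c' @ 2: {5}  (accept∈set)
'a' @ 3: {}  — dead — no transitions
rest 'abacab' ignored (set empty)
after full input: {}  (accept=5 not in)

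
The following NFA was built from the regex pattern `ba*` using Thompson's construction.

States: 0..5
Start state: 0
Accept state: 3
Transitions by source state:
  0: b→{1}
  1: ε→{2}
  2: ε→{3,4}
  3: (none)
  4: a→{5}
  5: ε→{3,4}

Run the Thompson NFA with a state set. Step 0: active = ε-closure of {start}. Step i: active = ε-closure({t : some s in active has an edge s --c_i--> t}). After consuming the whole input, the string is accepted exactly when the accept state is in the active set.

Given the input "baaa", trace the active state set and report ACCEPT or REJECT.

Answer: ACCEPT

Steps:
start: ε-closure({0}) = {0}
'b' @ 1: {1,2,3,4}  (accept∈set)
'a' @ 2: {3,4,5}  (accept∈set)
'a' @ 3: {3,4,5}  (accept∈set)
'a' @ 4: {3,4,5}  (accept∈set)
after full input: {3,4,5}  (accept=3 in)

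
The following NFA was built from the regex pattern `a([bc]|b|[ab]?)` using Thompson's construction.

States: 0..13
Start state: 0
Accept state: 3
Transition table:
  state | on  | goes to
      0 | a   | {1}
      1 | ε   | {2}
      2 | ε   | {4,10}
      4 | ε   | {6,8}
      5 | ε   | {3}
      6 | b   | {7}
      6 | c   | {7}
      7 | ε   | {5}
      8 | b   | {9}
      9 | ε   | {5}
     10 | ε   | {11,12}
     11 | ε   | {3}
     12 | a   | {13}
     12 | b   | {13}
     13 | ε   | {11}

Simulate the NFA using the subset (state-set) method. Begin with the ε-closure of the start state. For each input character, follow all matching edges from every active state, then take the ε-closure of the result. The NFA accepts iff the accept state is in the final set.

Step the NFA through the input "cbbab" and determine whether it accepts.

Answer: REJECT

Steps:
start: ε-closure({0}) = {0}
'c' @ 1: {}  — dead — no transitions
rest 'bbab' ignored (set empty)
final: {}; accept 3 not in set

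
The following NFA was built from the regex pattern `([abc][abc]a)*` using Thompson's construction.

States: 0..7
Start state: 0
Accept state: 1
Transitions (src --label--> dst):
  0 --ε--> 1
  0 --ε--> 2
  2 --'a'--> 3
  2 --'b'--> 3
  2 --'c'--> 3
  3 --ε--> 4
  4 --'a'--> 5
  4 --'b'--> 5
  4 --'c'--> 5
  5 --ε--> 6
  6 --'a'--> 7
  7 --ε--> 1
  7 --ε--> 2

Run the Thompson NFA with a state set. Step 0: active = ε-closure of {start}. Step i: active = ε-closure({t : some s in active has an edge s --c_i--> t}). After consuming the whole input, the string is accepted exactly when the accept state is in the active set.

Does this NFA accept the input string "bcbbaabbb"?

initial (ε-close {0}): {0,1,2}
'b' @ 1: {3,4}
'c' @ 2: {5,6}
'b' @ 3: {}  — state set empty
rest 'baabbb' ignored (set empty)
final: {}; accept 1 not in set

Answer: REJECT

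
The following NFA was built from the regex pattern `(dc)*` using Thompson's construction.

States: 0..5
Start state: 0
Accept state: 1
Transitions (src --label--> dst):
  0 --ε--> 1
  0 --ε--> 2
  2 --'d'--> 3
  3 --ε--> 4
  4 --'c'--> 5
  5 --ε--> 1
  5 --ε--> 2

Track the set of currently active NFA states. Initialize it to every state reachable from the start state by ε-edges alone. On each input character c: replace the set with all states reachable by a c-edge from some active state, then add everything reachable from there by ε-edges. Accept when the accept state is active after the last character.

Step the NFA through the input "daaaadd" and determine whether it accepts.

start: ε-closure({0}) = {0,1,2}
'd' @ 1: {3,4}
'a' @ 2: {}  — no active states
rest 'aaadd' ignored (set empty)
after full input: {}  (accept=1 not in)

Answer: REJECT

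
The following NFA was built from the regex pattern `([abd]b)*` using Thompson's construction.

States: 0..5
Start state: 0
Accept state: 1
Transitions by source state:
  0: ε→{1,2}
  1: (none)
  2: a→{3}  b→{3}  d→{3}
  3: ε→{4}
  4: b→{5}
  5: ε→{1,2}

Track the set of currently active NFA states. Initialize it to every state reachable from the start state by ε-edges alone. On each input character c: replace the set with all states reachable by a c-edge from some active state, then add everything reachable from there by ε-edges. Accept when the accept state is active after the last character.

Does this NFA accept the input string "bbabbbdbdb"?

start: ε-closure({0}) = {0,1,2}
'b' @ 1: {3,4}
'b' @ 2: {1,2,5}  ✓accept
'a' @ 3: {3,4}
'b' @ 4: {1,2,5}  ✓accept
'b' @ 5: {3,4}
'b' @ 6: {1,2,5}  ✓accept
'd' @ 7: {3,4}
'b' @ 8: {1,2,5}  ✓accept
'd' @ 9: {3,4}
'b' @ 10: {1,2,5}  ✓accept
final: {1,2,5}; accept 1 in set

Answer: ACCEPT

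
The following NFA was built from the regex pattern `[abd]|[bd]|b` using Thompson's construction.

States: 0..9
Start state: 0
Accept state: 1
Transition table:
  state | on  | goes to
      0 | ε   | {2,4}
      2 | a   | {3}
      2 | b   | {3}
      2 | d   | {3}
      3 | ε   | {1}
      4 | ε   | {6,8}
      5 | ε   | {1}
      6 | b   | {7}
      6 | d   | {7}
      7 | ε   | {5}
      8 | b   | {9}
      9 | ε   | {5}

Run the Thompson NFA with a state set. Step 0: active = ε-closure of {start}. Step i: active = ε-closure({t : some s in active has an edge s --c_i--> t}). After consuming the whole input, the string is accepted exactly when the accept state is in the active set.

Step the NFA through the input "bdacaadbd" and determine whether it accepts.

Answer: REJECT

Derivation:
start: ε-closure({0}) = {0,2,4,6,8}
'b' @ 1: {1,3,5,7,9}  [accepting]
'd' @ 2: {}  — state set empty
rest 'acaadbd' ignored (set empty)
final: {}; accept 1 not in set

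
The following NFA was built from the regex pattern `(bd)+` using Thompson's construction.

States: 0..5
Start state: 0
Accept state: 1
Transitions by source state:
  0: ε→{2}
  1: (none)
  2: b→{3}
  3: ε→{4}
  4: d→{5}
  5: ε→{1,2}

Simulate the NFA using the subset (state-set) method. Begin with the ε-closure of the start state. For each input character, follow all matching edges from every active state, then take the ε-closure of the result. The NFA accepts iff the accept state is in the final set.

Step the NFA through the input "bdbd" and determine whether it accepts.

initial (ε-close {0}): {0,2}
'b' @ 1: {3,4}
'd' @ 2: {1,2,5}  (accept∈set)
'b' @ 3: {3,4}
'd' @ 4: {1,2,5}  (accept∈set)
end set {1,2,5} — state 1 in

Answer: ACCEPT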